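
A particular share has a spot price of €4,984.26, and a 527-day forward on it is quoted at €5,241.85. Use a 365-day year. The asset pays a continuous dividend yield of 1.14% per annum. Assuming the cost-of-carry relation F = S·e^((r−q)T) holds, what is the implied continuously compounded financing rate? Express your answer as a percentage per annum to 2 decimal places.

4.63%

From F = S·e^((r−q)T): (r − q) = ln(F/S)/T
ln(5241.85/4984.26) = ln(1.051681) = 0.050390
(r − q) = 0.050390 / (527/365) = 0.034900
r = ln(F/S)/T + q = 0.034900 + 0.0114 = 0.046300
r = 4.63%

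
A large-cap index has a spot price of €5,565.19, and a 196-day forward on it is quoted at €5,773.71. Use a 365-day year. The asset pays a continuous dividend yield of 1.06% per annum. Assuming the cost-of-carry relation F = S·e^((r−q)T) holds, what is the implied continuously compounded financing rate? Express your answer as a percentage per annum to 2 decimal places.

7.91%

From F = S·e^((r−q)T): (r − q) = ln(F/S)/T
ln(5773.71/5565.19) = ln(1.037469) = 0.036784
(r − q) = 0.036784 / (196/365) = 0.068501
r = ln(F/S)/T + q = 0.068501 + 0.0106 = 0.079101
r = 7.91%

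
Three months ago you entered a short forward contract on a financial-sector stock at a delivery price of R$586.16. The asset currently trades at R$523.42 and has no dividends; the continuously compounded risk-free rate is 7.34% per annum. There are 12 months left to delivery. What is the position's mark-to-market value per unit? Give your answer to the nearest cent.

R$21.26

Current fair forward for the remaining 12 months: F = S·e^(r·T), r = 0.0734
F = 523.42 · e^(0.0734 × 12/12) = 523.42 × 1.076161 = 563.2842
Value of long forward = (F − K)·e^(−rT) = (563.2842 − 586.16) · e^(−0.0734·12/12)
= -22.8758 × 0.929229 = -21.26
Short position value = −(long value) = R$21.26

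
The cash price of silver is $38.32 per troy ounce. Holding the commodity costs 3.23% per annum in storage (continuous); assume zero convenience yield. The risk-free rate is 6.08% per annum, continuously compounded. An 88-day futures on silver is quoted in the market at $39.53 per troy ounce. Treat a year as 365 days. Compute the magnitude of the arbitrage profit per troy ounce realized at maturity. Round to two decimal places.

Fair futures: F* = S·e^(carry·T), with carry = (r + u) = 0.0608 + 0.0323 = 0.0931
F* = 38.32 · e^(0.0931 × 88/365) = 38.32 · e^0.022446 = 38.32 × 1.022700 = $39.1899
Market $39.53 > fair $39.1899: forward overpriced → cash-and-carry (buy spot, short the forward).
At maturity, profit = |F_mkt − F*| = |39.53 − 39.1899| = $0.34 per troy ounce

$0.34 per troy ounce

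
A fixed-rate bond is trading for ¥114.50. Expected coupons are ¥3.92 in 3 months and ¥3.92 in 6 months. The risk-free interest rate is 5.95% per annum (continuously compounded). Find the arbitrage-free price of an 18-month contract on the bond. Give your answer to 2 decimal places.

¥116.81

PV(coupons) I = 3.92·e^(−0.0595·3/12) + 3.92·e^(−0.0595·6/12)
I = 3.8621 + 3.8051 = 7.6672
F = (S − I)·e^(rT) = (114.50 − 7.6672) · e^(0.0595·18/12)
= 106.8328 · e^0.089250 = 106.8328 × 1.093354 = ¥116.81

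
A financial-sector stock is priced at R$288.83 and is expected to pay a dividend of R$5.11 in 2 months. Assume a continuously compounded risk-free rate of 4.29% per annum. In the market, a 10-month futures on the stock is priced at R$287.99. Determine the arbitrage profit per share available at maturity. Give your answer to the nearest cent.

R$6.09 per share

PV(dividends) I = 5.11·e^(−0.0429·2/12) = 5.0736
Fair futures F* = (S − I)·e^(rT) = (288.83 − 5.0736)·e^0.035750 = 283.7564 × 1.036397 = 294.0843
Market R$287.99 < fair 294.0843: forward underpriced → reverse cash-and-carry (short the stock, invest proceeds at r, pay the dividends, go long the forward).
Profit at T = |F_mkt − F*| = |287.99 − 294.0843| = R$6.09 per share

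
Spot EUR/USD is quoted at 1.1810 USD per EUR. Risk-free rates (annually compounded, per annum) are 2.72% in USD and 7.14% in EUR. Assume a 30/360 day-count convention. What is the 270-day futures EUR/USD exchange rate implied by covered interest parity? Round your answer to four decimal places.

1.1443

By covered interest parity, F = S · (1+r_USD)^T / (1+r_EUR)^T
= 1.1810 × 1.020331 / 1.053086 = 1.1810 × 0.968896
F = 1.1443 USD per EUR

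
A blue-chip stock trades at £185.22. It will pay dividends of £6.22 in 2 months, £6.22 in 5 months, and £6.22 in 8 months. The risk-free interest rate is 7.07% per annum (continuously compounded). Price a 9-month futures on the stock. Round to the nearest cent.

PV(dividends) I = 6.22·e^(−0.0707·2/12) + 6.22·e^(−0.0707·5/12) + 6.22·e^(−0.0707·8/12)
I = 6.1471 + 6.0394 + 5.9336 = 18.1201
F = (S − I)·e^(rT) = (185.22 − 18.1201) · e^(0.0707·9/12)
= 167.0999 · e^0.053025 = 167.0999 × 1.054456 = £176.20

£176.20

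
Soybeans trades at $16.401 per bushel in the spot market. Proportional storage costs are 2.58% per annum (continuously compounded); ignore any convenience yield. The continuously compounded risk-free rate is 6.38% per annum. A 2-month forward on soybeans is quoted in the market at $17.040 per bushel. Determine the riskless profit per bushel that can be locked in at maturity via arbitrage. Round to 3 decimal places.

Fair forward: F* = S·e^(carry·T), with carry = (r + u) = 0.0638 + 0.0258 = 0.0896
F* = 16.401 · e^(0.0896 × 2/12) = 16.401 · e^0.014933 = 16.401 × 1.015045 = $16.6478
Market $17.040 > fair $16.6478: forward overpriced → cash-and-carry (buy spot, short the forward).
At maturity, profit = |F_mkt − F*| = |17.040 − 16.6478| = $0.392 per bushel

$0.392 per bushel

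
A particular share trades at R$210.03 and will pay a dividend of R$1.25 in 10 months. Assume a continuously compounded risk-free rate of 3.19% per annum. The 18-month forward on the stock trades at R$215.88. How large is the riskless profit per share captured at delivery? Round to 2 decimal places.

R$3.17 per share

PV(dividends) I = 1.25·e^(−0.0319·10/12) = 1.2172
Fair forward F* = (S − I)·e^(rT) = (210.03 − 1.2172)·e^0.047850 = 208.8128 × 1.049013 = 219.0473
Market R$215.88 < fair 219.0473: forward underpriced → reverse cash-and-carry (short the stock, invest proceeds at r, pay the dividends, go long the forward).
Profit at T = |F_mkt − F*| = |215.88 − 219.0473| = R$3.17 per share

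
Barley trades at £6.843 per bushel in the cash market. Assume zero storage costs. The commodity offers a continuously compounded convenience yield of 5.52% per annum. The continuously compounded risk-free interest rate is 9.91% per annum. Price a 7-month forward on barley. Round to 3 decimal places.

£7.021 per bushel

Net carry = r + u − y = 0.0991 + 0.0000 − 0.0552 = 0.0439
F = S·e^((r+u−y)T) = 6.843 · e^(0.0439 × 7/12) = 6.843 · e^0.025608
= 6.843 × 1.025939 = £7.021 per bushel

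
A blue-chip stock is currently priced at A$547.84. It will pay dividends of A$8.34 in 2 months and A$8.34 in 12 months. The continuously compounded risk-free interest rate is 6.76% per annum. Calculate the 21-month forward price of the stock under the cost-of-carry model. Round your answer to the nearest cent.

PV(dividends) I = 8.34·e^(−0.0676·2/12) + 8.34·e^(−0.0676·12/12)
I = 8.2466 + 7.7948 = 16.0414
F = (S − I)·e^(rT) = (547.84 − 16.0414) · e^(0.0676·21/12)
= 531.7986 · e^0.118300 = 531.7986 × 1.125582 = A$598.58

A$598.58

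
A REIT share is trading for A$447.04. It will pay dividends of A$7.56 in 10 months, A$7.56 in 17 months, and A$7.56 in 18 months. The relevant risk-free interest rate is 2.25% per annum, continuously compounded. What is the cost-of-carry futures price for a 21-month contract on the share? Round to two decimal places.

PV(dividends) I = 7.56·e^(−0.0225·10/12) + 7.56·e^(−0.0225·17/12) + 7.56·e^(−0.0225·18/12)
I = 7.4196 + 7.3228 + 7.3091 = 22.0515
F = (S − I)·e^(rT) = (447.04 − 22.0515) · e^(0.0225·21/12)
= 424.9885 · e^0.039375 = 424.9885 × 1.040160 = A$442.06

A$442.06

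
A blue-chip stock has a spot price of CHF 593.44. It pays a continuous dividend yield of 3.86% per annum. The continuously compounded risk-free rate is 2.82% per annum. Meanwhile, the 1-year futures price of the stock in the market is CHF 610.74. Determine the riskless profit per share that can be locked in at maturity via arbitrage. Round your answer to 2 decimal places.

CHF 23.44 per share

Fair futures: F* = S·e^(carry·T), with carry = (r − q) = 0.0282 − 0.0386 = -0.0104
F* = 593.44 · e^(-0.0104 × 1) = 593.44 · e^-0.010400 = 593.44 × 0.989654 = CHF 587.3003
Market CHF 610.74 > fair CHF 587.3003: forward overpriced → cash-and-carry (buy spot, short the forward).
At maturity, profit = |F_mkt − F*| = |610.74 − 587.3003| = CHF 23.44 per share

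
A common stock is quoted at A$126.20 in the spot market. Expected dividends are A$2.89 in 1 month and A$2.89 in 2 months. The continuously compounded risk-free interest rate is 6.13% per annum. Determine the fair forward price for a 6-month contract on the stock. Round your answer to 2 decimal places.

PV(dividends) I = 2.89·e^(−0.0613·1/12) + 2.89·e^(−0.0613·2/12)
I = 2.8753 + 2.8606 = 5.7359
F = (S − I)·e^(rT) = (126.20 − 5.7359) · e^(0.0613·6/12)
= 120.4641 · e^0.030650 = 120.4641 × 1.031125 = A$124.21

A$124.21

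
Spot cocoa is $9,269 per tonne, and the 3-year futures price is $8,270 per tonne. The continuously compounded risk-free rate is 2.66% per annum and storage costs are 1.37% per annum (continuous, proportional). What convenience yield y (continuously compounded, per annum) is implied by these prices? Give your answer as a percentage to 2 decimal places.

7.83%

F = S·e^((r+u−y)T) ⇒ (r+u−y) = ln(F/S)/T
ln(8270/9269) = -0.114041; /T ⇒ -0.038014
y = r + u − ln(F/S)/T = 0.0266 + 0.0137 + 0.038014 = 0.078314
y = 7.83%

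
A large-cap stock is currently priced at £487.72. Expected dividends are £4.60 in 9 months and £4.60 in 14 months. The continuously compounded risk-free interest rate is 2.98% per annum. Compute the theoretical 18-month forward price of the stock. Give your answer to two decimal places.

£500.67

PV(dividends) I = 4.60·e^(−0.0298·9/12) + 4.60·e^(−0.0298·14/12)
I = 4.4983 + 4.4428 = 8.9411
F = (S − I)·e^(rT) = (487.72 − 8.9411) · e^(0.0298·18/12)
= 478.7789 · e^0.044700 = 478.7789 × 1.045714 = £500.67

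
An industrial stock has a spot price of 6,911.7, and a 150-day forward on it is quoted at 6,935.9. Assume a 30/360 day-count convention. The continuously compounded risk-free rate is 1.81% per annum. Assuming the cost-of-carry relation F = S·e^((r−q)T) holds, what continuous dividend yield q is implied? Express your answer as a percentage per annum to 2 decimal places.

0.97%

From F = S·e^((r−q)T): (r − q) = ln(F/S)/T
ln(6935.9/6911.7) = ln(1.003501) = 0.003495
(r − q) = 0.003495 / (150/360) = 0.008388
q = r − ln(F/S)/T = 0.0181 − 0.008388 = 0.009712
q = 0.97%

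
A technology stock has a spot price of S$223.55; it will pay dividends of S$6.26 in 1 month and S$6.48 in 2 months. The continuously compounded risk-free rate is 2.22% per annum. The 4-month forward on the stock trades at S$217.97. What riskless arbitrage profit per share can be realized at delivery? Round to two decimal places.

S$5.56 per share

PV(dividends) I = 6.26·e^(−0.0222·1/12) + 6.48·e^(−0.0222·2/12) = 12.7045
Fair forward F* = (S − I)·e^(rT) = (223.55 − 12.7045)·e^0.007400 = 210.8455 × 1.007427 = 212.4114
Market S$217.97 > fair 212.4114: forward overpriced → cash-and-carry (borrow at r, buy the stock and collect the dividends, short the forward).
Profit at T = |F_mkt − F*| = |217.97 − 212.4114| = S$5.56 per share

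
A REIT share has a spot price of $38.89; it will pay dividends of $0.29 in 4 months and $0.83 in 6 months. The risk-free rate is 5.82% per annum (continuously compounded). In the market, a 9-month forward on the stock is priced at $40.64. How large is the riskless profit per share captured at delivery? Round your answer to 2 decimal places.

PV(dividends) I = 0.29·e^(−0.0582·4/12) + 0.83·e^(−0.0582·6/12) = 1.0906
Fair forward F* = (S − I)·e^(rT) = (38.89 − 1.0906)·e^0.043650 = 37.7994 × 1.044617 = 39.4859
Market $40.64 > fair 39.4859: forward overpriced → cash-and-carry (borrow at r, buy the stock and collect the dividends, short the forward).
Profit at T = |F_mkt − F*| = |40.64 − 39.4859| = $1.15 per share

$1.15 per share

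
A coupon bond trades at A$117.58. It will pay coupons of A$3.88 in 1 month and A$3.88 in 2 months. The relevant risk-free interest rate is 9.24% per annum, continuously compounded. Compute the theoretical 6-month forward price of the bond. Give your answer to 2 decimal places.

PV(coupons) I = 3.88·e^(−0.0924·1/12) + 3.88·e^(−0.0924·2/12)
I = 3.8502 + 3.8207 = 7.6709
F = (S − I)·e^(rT) = (117.58 − 7.6709) · e^(0.0924·6/12)
= 109.9091 · e^0.046200 = 109.9091 × 1.047284 = A$115.11

A$115.11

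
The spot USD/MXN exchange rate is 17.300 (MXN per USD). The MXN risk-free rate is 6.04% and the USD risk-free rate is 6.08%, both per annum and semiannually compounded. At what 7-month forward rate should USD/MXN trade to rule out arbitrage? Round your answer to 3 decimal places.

17.296

By covered interest parity, F = S · (1+r_MXN/2)^(2T) / (1+r_USD/2)^(2T)
= 17.300 × 1.035321 / 1.035556 = 17.300 × 0.999773
F = 17.296 MXN per USD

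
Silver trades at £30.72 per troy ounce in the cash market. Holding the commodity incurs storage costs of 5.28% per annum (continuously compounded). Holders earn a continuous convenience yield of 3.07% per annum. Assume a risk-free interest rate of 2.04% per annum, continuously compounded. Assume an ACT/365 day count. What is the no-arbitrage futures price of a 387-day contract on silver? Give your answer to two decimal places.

£32.14 per troy ounce

Net carry = r + u − y = 0.0204 + 0.0528 − 0.0307 = 0.0425
F = S·e^((r+u−y)T) = 30.72 · e^(0.0425 × 387/365) = 30.72 · e^0.045062
= 30.72 × 1.046093 = £32.14 per troy ounce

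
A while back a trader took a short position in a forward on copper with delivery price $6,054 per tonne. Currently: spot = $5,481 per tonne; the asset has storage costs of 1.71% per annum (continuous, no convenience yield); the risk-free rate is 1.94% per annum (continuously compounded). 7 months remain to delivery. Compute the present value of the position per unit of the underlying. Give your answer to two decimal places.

Current fair forward for the remaining 7 months: F = S·e^((r + u)·T), (r + u) = 0.0194 + 0.0171 = 0.0365
F = 5481 · e^(0.0365 × 7/12) = 5481 × 1.02151995 = 5598.9508
Value of long forward = (F − K)·e^(−rT) = (5598.9508 − 6054) · e^(−0.0194·7/12)
= -455.0492 × 0.98874713 = -449.93
Short position value = −(long value) = $449.93

$449.93 per tonne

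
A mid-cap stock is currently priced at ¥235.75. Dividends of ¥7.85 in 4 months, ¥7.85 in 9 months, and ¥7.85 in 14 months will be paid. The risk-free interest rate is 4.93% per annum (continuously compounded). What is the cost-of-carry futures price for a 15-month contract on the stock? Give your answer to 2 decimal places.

PV(dividends) I = 7.85·e^(−0.0493·4/12) + 7.85·e^(−0.0493·9/12) + 7.85·e^(−0.0493·14/12)
I = 7.7221 + 7.5650 + 7.4112 = 22.6983
F = (S − I)·e^(rT) = (235.75 − 22.6983) · e^(0.0493·15/12)
= 213.0517 · e^0.061625 = 213.0517 × 1.063563 = ¥226.59

¥226.59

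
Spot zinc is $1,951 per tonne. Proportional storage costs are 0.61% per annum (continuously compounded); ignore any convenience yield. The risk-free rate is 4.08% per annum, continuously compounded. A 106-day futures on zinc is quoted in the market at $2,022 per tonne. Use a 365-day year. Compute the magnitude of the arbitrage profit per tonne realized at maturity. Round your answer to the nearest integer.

$44 per tonne

Fair futures: F* = S·e^(carry·T), with carry = (r + u) = 0.0408 + 0.0061 = 0.0469
F* = 1951 · e^(0.0469 × 106/365) = 1951 · e^0.013620 = 1951 × 1.013713 = $1977.7541
Market $2022 > fair $1977.7541: forward overpriced → cash-and-carry (buy spot, short the forward).
At maturity, profit = |F_mkt − F*| = |2022 − 1977.7541| = $44 per tonne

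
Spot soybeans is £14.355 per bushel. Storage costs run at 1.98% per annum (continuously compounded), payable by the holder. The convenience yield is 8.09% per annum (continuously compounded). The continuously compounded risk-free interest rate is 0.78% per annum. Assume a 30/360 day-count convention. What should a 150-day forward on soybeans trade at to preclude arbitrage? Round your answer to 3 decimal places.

Net carry = r + u − y = 0.0078 + 0.0198 − 0.0809 = -0.0533
F = S·e^((r+u−y)T) = 14.355 · e^(-0.0533 × 150/360) = 14.355 · e^-0.022208
= 14.355 × 0.978037 = £14.040 per bushel

£14.040 per bushel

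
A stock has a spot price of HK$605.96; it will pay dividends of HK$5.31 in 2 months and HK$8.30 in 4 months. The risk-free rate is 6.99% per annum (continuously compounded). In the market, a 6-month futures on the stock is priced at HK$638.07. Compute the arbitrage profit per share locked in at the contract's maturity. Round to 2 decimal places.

HK$24.39 per share

PV(dividends) I = 5.31·e^(−0.0699·2/12) + 8.30·e^(−0.0699·4/12) = 13.3573
Fair futures F* = (S − I)·e^(rT) = (605.96 − 13.3573)·e^0.034950 = 592.6027 × 1.035568 = 613.6804
Market HK$638.07 > fair 613.6804: forward overpriced → cash-and-carry (borrow at r, buy the stock and collect the dividends, short the forward).
Profit at T = |F_mkt − F*| = |638.07 − 613.6804| = HK$24.39 per share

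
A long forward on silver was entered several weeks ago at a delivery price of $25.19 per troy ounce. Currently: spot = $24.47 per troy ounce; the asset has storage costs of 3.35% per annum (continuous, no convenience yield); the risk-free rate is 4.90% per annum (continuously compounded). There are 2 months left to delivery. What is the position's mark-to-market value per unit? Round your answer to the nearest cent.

-$0.38 per troy ounce

Current fair forward for the remaining 2 months: F = S·e^((r + u)·T), (r + u) = 0.0490 + 0.0335 = 0.0825
F = 24.47 · e^(0.0825 × 2/12) = 24.47 × 1.013845 = 24.8088
Value of long forward = (F − K)·e^(−rT) = (24.8088 − 25.19) · e^(−0.0490·2/12)
= -0.3812 × 0.991867 = -0.38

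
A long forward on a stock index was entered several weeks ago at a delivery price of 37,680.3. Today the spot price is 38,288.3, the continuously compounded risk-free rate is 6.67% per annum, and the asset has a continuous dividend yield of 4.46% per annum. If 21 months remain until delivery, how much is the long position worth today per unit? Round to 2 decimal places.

Current fair forward for the remaining 21 months: F = S·e^((r − q)·T), (r − q) = 0.0667 − 0.0446 = 0.0221
F = 38288.3 · e^(0.0221 × 21/12) = 38288.3 × 1.03943261 = 39798.1076
Value of long forward = (F − K)·e^(−rT) = (39798.1076 − 37680.3) · e^(−0.0667·21/12)
= 2117.8076 × 0.88982986 = 1884.49

1884.49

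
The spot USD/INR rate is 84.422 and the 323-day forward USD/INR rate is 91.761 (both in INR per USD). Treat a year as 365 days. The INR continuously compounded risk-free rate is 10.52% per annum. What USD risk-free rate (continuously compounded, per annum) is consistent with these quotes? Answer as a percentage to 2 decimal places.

1.10%

F = S·e^((r_INR − r_USD)T) ⇒ r_USD = r_INR − ln(F/S)/T
ln(91.761/84.422) = 0.083359; /(323/365) = 0.094198
r_USD = 0.1052 − 0.094198 = 0.011002
r_USD = 1.10%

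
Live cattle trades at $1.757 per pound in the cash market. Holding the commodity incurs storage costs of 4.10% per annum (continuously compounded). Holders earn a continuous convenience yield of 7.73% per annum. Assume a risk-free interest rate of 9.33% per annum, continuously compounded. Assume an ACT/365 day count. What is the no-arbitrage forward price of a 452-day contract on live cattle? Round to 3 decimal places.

Net carry = r + u − y = 0.0933 + 0.0410 − 0.0773 = 0.0570
F = S·e^((r+u−y)T) = 1.757 · e^(0.0570 × 452/365) = 1.757 · e^0.070586
= 1.757 × 1.073137 = $1.886 per pound

$1.886 per pound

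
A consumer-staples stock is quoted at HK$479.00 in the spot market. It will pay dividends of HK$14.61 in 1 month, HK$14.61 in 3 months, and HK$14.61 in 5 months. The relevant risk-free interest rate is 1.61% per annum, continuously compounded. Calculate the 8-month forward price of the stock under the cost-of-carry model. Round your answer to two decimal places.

HK$440.04

PV(dividends) I = 14.61·e^(−0.0161·1/12) + 14.61·e^(−0.0161·3/12) + 14.61·e^(−0.0161·5/12)
I = 14.5904 + 14.5513 + 14.5123 = 43.6540
F = (S − I)·e^(rT) = (479.00 − 43.6540) · e^(0.0161·8/12)
= 435.3460 · e^0.010733 = 435.3460 × 1.010791 = HK$440.04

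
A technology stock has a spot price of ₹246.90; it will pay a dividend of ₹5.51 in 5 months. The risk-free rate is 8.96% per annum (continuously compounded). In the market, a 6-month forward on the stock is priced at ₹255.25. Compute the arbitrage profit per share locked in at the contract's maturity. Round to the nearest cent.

PV(dividends) I = 5.51·e^(−0.0896·5/12) = 5.3081
Fair forward F* = (S − I)·e^(rT) = (246.90 − 5.3081)·e^0.044800 = 241.5919 × 1.045819 = 252.6614
Market ₹255.25 > fair 252.6614: forward overpriced → cash-and-carry (borrow at r, buy the stock and collect the dividends, short the forward).
Profit at T = |F_mkt − F*| = |255.25 − 252.6614| = ₹2.59 per share

₹2.59 per share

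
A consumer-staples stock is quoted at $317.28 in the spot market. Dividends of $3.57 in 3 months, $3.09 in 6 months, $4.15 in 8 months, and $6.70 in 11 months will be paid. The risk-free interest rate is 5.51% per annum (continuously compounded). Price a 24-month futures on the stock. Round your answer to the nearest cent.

PV(dividends) I = 3.57·e^(−0.0551·3/12) + 3.09·e^(−0.0551·6/12) + 4.15·e^(−0.0551·8/12) + 6.70·e^(−0.0551·11/12)
I = 3.5212 + 3.0060 + 4.0003 + 6.3700 = 16.8975
F = (S − I)·e^(rT) = (317.28 − 16.8975) · e^(0.0551·24/12)
= 300.3825 · e^0.110200 = 300.3825 × 1.116501 = $335.38

$335.38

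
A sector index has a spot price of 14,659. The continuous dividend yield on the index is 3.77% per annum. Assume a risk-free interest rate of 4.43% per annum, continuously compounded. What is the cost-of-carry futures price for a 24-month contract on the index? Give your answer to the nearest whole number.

F = S·e^((r − q)T) = 14659 · e^((0.0443 − 0.0377) × 24/12)
= 14659 · e^0.013200 = 14659 × 1.013288
F = 14,854

14,854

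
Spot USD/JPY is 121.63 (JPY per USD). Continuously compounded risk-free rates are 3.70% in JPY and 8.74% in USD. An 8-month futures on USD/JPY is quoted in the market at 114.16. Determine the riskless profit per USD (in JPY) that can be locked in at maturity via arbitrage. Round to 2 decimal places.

Fair futures: F* = S·e^(carry·T), with carry = (r_JPY − r_USD) = 0.0370 − 0.0874 = -0.0504
F* = 121.63 · e^(-0.0504 × 8/12) = 121.63 · e^-0.033600 = 121.63 × 0.966958 = 117.6111
Market 114.16 < fair 117.6111: forward underpriced → reverse cash-and-carry (short spot, go long the forward).
At maturity, profit = |F_mkt − F*| = |114.16 − 117.6111| = 3.45 per USD (in JPY)

3.45 per USD (in JPY)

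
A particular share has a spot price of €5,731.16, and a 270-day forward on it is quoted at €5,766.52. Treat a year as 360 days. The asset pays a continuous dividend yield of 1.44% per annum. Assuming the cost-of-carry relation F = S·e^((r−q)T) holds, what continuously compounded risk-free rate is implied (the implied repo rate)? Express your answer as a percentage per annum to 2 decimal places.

2.26%

From F = S·e^((r−q)T): (r − q) = ln(F/S)/T
ln(5766.52/5731.16) = ln(1.006170) = 0.006151
(r − q) = 0.006151 / (270/360) = 0.008201
r = ln(F/S)/T + q = 0.008201 + 0.0144 = 0.022601
r = 2.26%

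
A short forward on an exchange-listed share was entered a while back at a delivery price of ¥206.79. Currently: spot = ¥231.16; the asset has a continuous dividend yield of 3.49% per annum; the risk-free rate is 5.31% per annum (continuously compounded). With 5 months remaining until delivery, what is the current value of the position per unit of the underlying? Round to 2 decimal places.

Current fair forward for the remaining 5 months: F = S·e^((r − q)·T), (r − q) = 0.0531 − 0.0349 = 0.0182
F = 231.16 · e^(0.0182 × 5/12) = 231.16 × 1.007612 = 232.9196
Value of long forward = (F − K)·e^(−rT) = (232.9196 − 206.79) · e^(−0.0531·5/12)
= 26.1296 × 0.978118 = 25.56
Short position value = −(long value) = -¥25.56

-¥25.56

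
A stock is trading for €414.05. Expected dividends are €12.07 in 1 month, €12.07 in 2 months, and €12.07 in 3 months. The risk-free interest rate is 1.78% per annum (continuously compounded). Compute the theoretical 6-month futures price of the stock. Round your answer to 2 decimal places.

PV(dividends) I = 12.07·e^(−0.0178·1/12) + 12.07·e^(−0.0178·2/12) + 12.07·e^(−0.0178·3/12)
I = 12.0521 + 12.0342 + 12.0164 = 36.1027
F = (S − I)·e^(rT) = (414.05 − 36.1027) · e^(0.0178·6/12)
= 377.9473 · e^0.008900 = 377.9473 × 1.008940 = €381.33

€381.33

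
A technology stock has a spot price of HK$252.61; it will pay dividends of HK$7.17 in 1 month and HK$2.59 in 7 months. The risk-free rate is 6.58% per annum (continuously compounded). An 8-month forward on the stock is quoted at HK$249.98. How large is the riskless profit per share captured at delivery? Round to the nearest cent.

HK$3.90 per share

PV(dividends) I = 7.17·e^(−0.0658·1/12) + 2.59·e^(−0.0658·7/12) = 9.6233
Fair forward F* = (S − I)·e^(rT) = (252.61 − 9.6233)·e^0.043867 = 242.9867 × 1.044843 = 253.8830
Market HK$249.98 < fair 253.8830: forward underpriced → reverse cash-and-carry (short the stock, invest proceeds at r, pay the dividends, go long the forward).
Profit at T = |F_mkt − F*| = |249.98 − 253.8830| = HK$3.90 per share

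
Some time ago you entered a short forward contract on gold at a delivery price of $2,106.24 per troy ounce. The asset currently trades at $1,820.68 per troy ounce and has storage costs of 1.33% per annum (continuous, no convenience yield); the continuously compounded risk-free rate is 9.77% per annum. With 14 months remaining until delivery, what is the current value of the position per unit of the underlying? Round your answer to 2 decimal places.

$30.19 per troy ounce

Current fair forward for the remaining 14 months: F = S·e^((r + u)·T), (r + u) = 0.0977 + 0.0133 = 0.1110
F = 1820.68 · e^(0.1110 × 14/12) = 1820.68 × 1.13825911 = 2072.4056
Value of long forward = (F − K)·e^(−rT) = (2072.4056 − 2106.24) · e^(−0.0977·14/12)
= -33.8344 × 0.89227283 = -30.19
Short position value = −(long value) = $30.19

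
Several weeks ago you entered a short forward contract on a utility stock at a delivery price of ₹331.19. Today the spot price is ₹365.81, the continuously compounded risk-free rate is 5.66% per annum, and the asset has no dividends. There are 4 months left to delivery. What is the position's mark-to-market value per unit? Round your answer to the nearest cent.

Current fair forward for the remaining 4 months: F = S·e^(r·T), r = 0.0566
F = 365.81 · e^(0.0566 × 4/12) = 365.81 × 1.019046 = 372.7772
Value of long forward = (F − K)·e^(−rT) = (372.7772 − 331.19) · e^(−0.0566·4/12)
= 41.5872 × 0.981310 = 40.81
Short position value = −(long value) = -₹40.81

-₹40.81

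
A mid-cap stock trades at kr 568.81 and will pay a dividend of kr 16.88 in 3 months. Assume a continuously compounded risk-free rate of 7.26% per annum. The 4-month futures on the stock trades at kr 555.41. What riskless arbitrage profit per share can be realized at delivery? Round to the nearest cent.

kr 10.35 per share

PV(dividends) I = 16.88·e^(−0.0726·3/12) = 16.5764
Fair futures F* = (S − I)·e^(rT) = (568.81 − 16.5764)·e^0.024200 = 552.2336 × 1.024495 = 565.7606
Market kr 555.41 < fair 565.7606: forward underpriced → reverse cash-and-carry (short the stock, invest proceeds at r, pay the dividends, go long the forward).
Profit at T = |F_mkt − F*| = |555.41 − 565.7606| = kr 10.35 per share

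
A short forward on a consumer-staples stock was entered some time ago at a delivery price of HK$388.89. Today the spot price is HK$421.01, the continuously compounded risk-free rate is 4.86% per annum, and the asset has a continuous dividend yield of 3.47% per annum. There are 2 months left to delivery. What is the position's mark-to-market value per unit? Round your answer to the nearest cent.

Current fair forward for the remaining 2 months: F = S·e^((r − q)·T), (r − q) = 0.0486 − 0.0347 = 0.0139
F = 421.01 · e^(0.0139 × 2/12) = 421.01 × 1.002319 = 421.9863
Value of long forward = (F − K)·e^(−rT) = (421.9863 − 388.89) · e^(−0.0486·2/12)
= 33.0963 × 0.991933 = 32.83
Short position value = −(long value) = -HK$32.83

-HK$32.83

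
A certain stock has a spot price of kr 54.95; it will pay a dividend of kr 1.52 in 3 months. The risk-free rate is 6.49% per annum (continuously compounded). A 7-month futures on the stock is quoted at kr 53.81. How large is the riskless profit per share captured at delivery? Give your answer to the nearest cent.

PV(dividends) I = 1.52·e^(−0.0649·3/12) = 1.4955
Fair futures F* = (S − I)·e^(rT) = (54.95 − 1.4955)·e^0.037858 = 53.4545 × 1.038584 = 55.5170
Market kr 53.81 < fair 55.5170: forward underpriced → reverse cash-and-carry (short the stock, invest proceeds at r, pay the dividends, go long the forward).
Profit at T = |F_mkt − F*| = |53.81 − 55.5170| = kr 1.71 per share

kr 1.71 per share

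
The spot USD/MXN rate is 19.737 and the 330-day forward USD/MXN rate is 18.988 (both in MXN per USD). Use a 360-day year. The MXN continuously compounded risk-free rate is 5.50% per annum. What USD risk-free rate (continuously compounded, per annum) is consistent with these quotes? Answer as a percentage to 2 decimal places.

F = S·e^((r_MXN − r_USD)T) ⇒ r_USD = r_MXN − ln(F/S)/T
ln(18.988/19.737) = -0.038688; /(330/360) = -0.042205
r_USD = 0.0550 + 0.042205 = 0.097205
r_USD = 9.72%

9.72%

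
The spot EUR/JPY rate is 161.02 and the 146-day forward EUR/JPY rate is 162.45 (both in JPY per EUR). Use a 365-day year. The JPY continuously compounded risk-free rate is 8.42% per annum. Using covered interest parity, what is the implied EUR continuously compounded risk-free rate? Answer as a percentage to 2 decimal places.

F = S·e^((r_JPY − r_EUR)T) ⇒ r_EUR = r_JPY − ln(F/S)/T
ln(162.45/161.02) = 0.008842; /(146/365) = 0.022105
r_EUR = 0.0842 − 0.022105 = 0.062095
r_EUR = 6.21%

6.21%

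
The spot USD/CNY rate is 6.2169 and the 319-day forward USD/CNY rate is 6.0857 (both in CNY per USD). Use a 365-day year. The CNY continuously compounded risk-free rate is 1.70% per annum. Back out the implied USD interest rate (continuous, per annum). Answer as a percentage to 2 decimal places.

F = S·e^((r_CNY − r_USD)T) ⇒ r_USD = r_CNY − ln(F/S)/T
ln(6.0857/6.2169) = -0.021330; /(319/365) = -0.024406
r_USD = 0.0170 + 0.024406 = 0.041406
r_USD = 4.14%

4.14%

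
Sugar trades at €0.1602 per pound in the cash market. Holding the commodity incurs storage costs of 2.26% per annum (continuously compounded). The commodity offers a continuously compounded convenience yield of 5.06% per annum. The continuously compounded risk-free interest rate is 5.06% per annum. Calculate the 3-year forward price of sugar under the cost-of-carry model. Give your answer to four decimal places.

Net carry = r + u − y = 0.0506 + 0.0226 − 0.0506 = 0.0226
F = S·e^((r+u−y)T) = 0.1602 · e^(0.0226 × 3) = 0.1602 · e^0.067800
= 0.1602 × 1.070151 = €0.1714 per pound

€0.1714 per pound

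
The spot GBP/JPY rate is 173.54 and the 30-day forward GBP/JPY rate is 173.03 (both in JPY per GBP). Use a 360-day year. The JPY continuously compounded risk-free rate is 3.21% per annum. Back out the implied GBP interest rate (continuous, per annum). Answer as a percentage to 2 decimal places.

6.74%

F = S·e^((r_JPY − r_GBP)T) ⇒ r_GBP = r_JPY − ln(F/S)/T
ln(173.03/173.54) = -0.002943; /(30/360) = -0.035316
r_GBP = 0.0321 + 0.035316 = 0.067416
r_GBP = 6.74%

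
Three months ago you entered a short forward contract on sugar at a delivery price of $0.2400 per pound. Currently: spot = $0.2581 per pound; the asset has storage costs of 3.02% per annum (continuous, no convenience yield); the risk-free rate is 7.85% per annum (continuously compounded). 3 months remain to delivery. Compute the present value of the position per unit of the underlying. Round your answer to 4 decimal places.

Current fair forward for the remaining 3 months: F = S·e^((r + u)·T), (r + u) = 0.0785 + 0.0302 = 0.1087
F = 0.2581 · e^(0.1087 × 3/12) = 0.2581 × 1.027548 = 0.2652
Value of long forward = (F − K)·e^(−rT) = (0.2652 − 0.2400) · e^(−0.0785·3/12)
= 0.0252 × 0.980566 = 0.0247
Short position value = −(long value) = -$0.0247

-$0.0247 per pound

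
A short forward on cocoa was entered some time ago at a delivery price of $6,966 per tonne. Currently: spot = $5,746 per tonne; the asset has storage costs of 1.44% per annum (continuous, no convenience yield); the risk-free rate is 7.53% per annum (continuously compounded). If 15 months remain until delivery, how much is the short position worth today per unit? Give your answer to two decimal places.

$489.87 per tonne

Current fair forward for the remaining 15 months: F = S·e^((r + u)·T), (r + u) = 0.0753 + 0.0144 = 0.0897
F = 5746 · e^(0.0897 × 15/12) = 5746 × 1.11865268 = 6427.7783
Value of long forward = (F − K)·e^(−rT) = (6427.7783 − 6966) · e^(−0.0753·15/12)
= -538.2217 × 0.91016898 = -489.87
Short position value = −(long value) = $489.87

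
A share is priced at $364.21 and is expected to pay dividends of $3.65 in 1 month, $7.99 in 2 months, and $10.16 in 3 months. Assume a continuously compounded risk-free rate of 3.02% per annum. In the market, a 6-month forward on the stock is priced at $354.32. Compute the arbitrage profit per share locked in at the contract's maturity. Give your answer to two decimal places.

$6.57 per share

PV(dividends) I = 3.65·e^(−0.0302·1/12) + 7.99·e^(−0.0302·2/12) + 10.16·e^(−0.0302·3/12) = 21.6743
Fair forward F* = (S − I)·e^(rT) = (364.21 − 21.6743)·e^0.015100 = 342.5357 × 1.015215 = 347.7474
Market $354.32 > fair 347.7474: forward overpriced → cash-and-carry (borrow at r, buy the stock and collect the dividends, short the forward).
Profit at T = |F_mkt − F*| = |354.32 − 347.7474| = $6.57 per share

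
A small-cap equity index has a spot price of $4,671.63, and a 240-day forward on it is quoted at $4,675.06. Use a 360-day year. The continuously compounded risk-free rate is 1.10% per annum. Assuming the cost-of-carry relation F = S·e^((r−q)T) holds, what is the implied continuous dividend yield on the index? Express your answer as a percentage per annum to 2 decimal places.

0.99%

From F = S·e^((r−q)T): (r − q) = ln(F/S)/T
ln(4675.06/4671.63) = ln(1.000734) = 0.000734
(r − q) = 0.000734 / (240/360) = 0.001101
q = r − ln(F/S)/T = 0.0110 − 0.001101 = 0.009899
q = 0.99%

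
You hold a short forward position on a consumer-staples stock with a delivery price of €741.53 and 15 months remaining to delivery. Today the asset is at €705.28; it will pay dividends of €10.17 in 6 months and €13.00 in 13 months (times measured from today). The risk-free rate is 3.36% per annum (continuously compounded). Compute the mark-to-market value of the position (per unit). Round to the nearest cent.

PV(remaining dividends) I = 10.17·e^(−0.0336·6/12) + 13.00·e^(−0.0336·13/12) = 22.5359
Current forward F = (S − I)·e^(rT) = (705.28 − 22.5359)·e^(0.0336·15/12) = 682.7441 × 1.042894 = 712.0297
Value (long) = (F − K)·e^(−rT) = (712.0297 − 741.53) × 0.958870 = -28.2870
Short position value = −(long value) = €28.29

€28.29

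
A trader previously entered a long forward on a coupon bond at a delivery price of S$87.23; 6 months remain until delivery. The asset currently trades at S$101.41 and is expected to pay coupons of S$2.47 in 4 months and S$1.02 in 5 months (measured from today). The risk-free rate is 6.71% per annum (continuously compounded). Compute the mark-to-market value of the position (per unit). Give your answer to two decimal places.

PV(remaining coupons) I = 2.47·e^(−0.0671·4/12) + 1.02·e^(−0.0671·5/12) = 3.4072
Current forward F = (S − I)·e^(rT) = (101.41 − 3.4072)·e^(0.0671·6/12) = 98.0028 × 1.034119 = 101.3466
Value (long) = (F − K)·e^(−rT) = (101.3466 − 87.23) × 0.967007 = 13.6509
Value = S$13.65

S$13.65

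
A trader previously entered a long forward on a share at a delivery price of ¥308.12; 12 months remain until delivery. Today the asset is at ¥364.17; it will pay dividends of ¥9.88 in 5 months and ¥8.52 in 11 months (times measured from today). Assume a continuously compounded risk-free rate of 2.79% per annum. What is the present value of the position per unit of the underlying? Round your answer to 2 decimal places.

¥46.46

PV(remaining dividends) I = 9.88·e^(−0.0279·5/12) + 8.52·e^(−0.0279·11/12) = 18.0707
Current forward F = (S − I)·e^(rT) = (364.17 − 18.0707)·e^(0.0279·12/12) = 346.0993 × 1.028293 = 355.8915
Value (long) = (F − K)·e^(−rT) = (355.8915 − 308.12) × 0.972486 = 46.4571
Value = ¥46.46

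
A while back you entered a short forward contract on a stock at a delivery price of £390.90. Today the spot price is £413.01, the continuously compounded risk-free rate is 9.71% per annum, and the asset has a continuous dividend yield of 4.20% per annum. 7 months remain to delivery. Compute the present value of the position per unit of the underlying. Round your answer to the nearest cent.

-£33.64

Current fair forward for the remaining 7 months: F = S·e^((r − q)·T), (r − q) = 0.0971 − 0.0420 = 0.0551
F = 413.01 · e^(0.0551 × 7/12) = 413.01 × 1.032664 = 426.5006
Value of long forward = (F − K)·e^(−rT) = (426.5006 − 390.90) · e^(−0.0971·7/12)
= 35.6006 × 0.944933 = 33.64
Short position value = −(long value) = -£33.64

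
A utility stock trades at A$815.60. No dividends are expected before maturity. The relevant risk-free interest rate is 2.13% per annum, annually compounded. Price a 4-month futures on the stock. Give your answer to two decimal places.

A$821.35

F = S · (1+r)^T
= 815.60 × 1.007050
F = A$821.35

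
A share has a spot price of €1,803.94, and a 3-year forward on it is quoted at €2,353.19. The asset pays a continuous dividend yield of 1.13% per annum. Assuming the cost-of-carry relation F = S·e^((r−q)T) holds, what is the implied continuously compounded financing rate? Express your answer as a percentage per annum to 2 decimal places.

9.99%

From F = S·e^((r−q)T): (r − q) = ln(F/S)/T
ln(2353.19/1803.94) = ln(1.304472) = 0.265798
(r − q) = 0.265798 / (3) = 0.088599
r = ln(F/S)/T + q = 0.088599 + 0.0113 = 0.099899
r = 9.99%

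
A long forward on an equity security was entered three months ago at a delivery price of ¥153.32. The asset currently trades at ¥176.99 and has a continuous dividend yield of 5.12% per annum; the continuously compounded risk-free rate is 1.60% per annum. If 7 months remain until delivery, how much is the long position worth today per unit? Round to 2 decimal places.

Current fair forward for the remaining 7 months: F = S·e^((r − q)·T), (r − q) = 0.0160 − 0.0512 = -0.0352
F = 176.99 · e^(-0.0352 × 7/12) = 176.99 × 0.979676 = 173.3929
Value of long forward = (F − K)·e^(−rT) = (173.3929 − 153.32) · e^(−0.0160·7/12)
= 20.0729 × 0.990710 = 19.89

¥19.89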